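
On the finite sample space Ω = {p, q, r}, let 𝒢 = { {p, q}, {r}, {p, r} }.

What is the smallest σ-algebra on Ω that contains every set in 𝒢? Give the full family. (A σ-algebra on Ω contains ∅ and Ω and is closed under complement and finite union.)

σ(𝒢) (8 sets): { ∅, {p}, {q}, {r}, {p, q}, {p, r}, {q, r}, Ω }

Trace:
Begin from { ∅, {r}, {p, q}, {p, r}, Ω } (that is, 𝒢 plus ∅ and Ω).
Step 1: +1 →
  {q}  = Ω∖{p, r}
  [6 total]
Step 2: 1 new —
  {q, r}  = {r} ∪ {q}
  [7 total]
Step 3. New:
  {p}  = Ω∖{q, r}
  [8 total]
Step 4: closed — nothing new.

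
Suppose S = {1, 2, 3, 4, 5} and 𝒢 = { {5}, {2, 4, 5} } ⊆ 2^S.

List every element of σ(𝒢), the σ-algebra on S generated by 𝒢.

Answer: σ(𝒢) = { {}, {5}, {1, 3}, {2, 4}, {1, 3, 5}, {2, 4, 5}, {1, 2, 3, 4}, S }

Derivation:
Start: 𝒢 ∪ {∅, S} = { {}, {5}, {2, 4, 5}, S }.
Step 1: +2 →
  {1, 3}  = ᶜ of {2, 4, 5}
  {1, 2, 3, 4}  = ᶜ of {5}
  (now 6)
Step 2: +1 →
  {1, 3, 5}  = {1, 3} ∪ {5}
  (now 7)
Step 3. New:
  {2, 4}  = ᶜ of {1, 3, 5}
  (now 8)
Step 4: no new sets; the family is a σ-algebra.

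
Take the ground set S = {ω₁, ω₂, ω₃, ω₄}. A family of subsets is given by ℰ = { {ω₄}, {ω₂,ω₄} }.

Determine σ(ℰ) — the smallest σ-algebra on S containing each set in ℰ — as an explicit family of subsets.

Take S₀ = ℰ ∪ {∅, S} = { ∅, {ω₄}, {ω₂,ω₄}, S }.
Round 1 adds 2:
  {ω₁,ω₃}  = S∖{ω₂,ω₄}
  {ω₁,ω₂,ω₃}  = S∖{ω₄}
  — 6 sets.
Round 2. New:
  {ω₁,ω₃,ω₄}  = {ω₁,ω₃} ∪ {ω₄}
  — 7 sets.
Round 3 adds 1:
  {ω₂}  = S∖{ω₁,ω₃,ω₄}
  — 8 sets.
Round 4: already closed under ᶜ and ∪.

Hence σ(ℰ) has 8 members: { ∅, {ω₂}, {ω₄}, {ω₁,ω₃}, {ω₂,ω₄}, {ω₁,ω₂,ω₃}, {ω₁,ω₃,ω₄}, S }.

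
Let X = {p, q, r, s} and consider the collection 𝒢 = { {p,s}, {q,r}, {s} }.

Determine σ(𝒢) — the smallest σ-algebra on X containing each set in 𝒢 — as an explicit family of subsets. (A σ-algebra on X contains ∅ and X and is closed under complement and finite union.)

σ(𝒢) (8 sets): { {}, {p}, {s}, {p,s}, {q,r}, {p,q,r}, {q,r,s}, X }

Derivation:
Take S₀ = 𝒢 ∪ {∅, X} = { {}, {s}, {p,s}, {q,r}, X }.
Pass 1 (2 new):
  {p,q,r}  = X∖{s}
  {q,r,s}  = {q,r} ∪ {s}
  — 7 sets.
Pass 2: 1 new —
  {p}  = X∖{q,r,s}
  — 8 sets.
Pass 3: closed — nothing new.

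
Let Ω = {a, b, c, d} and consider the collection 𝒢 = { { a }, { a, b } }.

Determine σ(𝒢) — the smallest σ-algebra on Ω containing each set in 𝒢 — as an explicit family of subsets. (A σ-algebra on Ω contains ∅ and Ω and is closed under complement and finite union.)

σ(𝒢) (8 sets): { {}, { a }, { b }, { a, b }, { c, d }, { a, c, d }, { b, c, d }, Ω }

Derivation:
Initial family (4 sets): { {}, { a }, { a, b }, Ω }.
Round 1 adds 2:
  { c, d }  = Ω∖{ a, b }
  { b, c, d }  = Ω∖{ a }
  [6 total]
Round 2 (1 new):
  { a, c, d }  = { c, d } ∪ { a }
  [7 total]
Round 3: 1 new —
  { b }  = Ω∖{ a, c, d }
  [8 total]
After Round 4 the family is unchanged; done.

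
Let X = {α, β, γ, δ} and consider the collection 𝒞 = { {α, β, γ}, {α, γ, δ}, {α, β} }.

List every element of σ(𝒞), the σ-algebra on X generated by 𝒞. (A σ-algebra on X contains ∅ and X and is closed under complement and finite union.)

|σ(𝒞)| = 16.  σ(𝒞) = { {}, {α}, {β}, {γ}, {δ}, {α, β}, {α, γ}, {α, δ}, {β, γ}, {β, δ}, {γ, δ}, {α, β, γ}, {α, β, δ}, {α, γ, δ}, {β, γ, δ}, X }

Check:
Start: 𝒞 ∪ {∅, X} = { {}, {α, β}, {α, β, γ}, {α, γ, δ}, X }.
Iteration 1 (3 new):
  {β}  = complement {α, γ, δ}
  {δ}  = complement {α, β, γ}
  {γ, δ}  = complement {α, β}
  [8 total]
Iteration 2 adds 3:
  {β, δ}  = {δ} ∪ {β}
  {α, β, δ}  = {δ} ∪ {α, β}
  {β, γ, δ}  = {β} ∪ {γ, δ}
  [11 total]
Iteration 3 (3 new):
  {α}  = complement {β, γ, δ}
  {γ}  = complement {α, β, δ}
  {α, γ}  = complement {β, δ}
  [14 total]
Iteration 4. New:
  {α, δ}  = {δ} ∪ {α}
  {β, γ}  = {γ} ∪ {β}
  [16 total]
Iteration 5 adds nothing — fixpoint reached.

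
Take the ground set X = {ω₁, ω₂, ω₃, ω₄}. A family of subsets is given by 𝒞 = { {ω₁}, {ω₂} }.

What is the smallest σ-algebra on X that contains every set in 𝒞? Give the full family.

σ(𝒞) (8 sets): { {}, {ω₁}, {ω₂}, {ω₁, ω₂}, {ω₃, ω₄}, {ω₁, ω₃, ω₄}, {ω₂, ω₃, ω₄}, X }

Trace:
Begin from { {}, {ω₁}, {ω₂}, X } (that is, 𝒞 plus ∅ and X).
Round 1 (3 new):
  {ω₁, ω₂}  = {ω₂} ∪ {ω₁}
  {ω₁, ω₃, ω₄}  = {ω₂}ᶜ
  {ω₂, ω₃, ω₄}  = {ω₁}ᶜ
  (now 7)
Round 2. New:
  {ω₃, ω₄}  = {ω₁, ω₂}ᶜ
  (now 8)
Round 3: stable.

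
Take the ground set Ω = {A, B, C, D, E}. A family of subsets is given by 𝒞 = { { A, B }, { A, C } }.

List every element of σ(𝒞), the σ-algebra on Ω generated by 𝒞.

Answer: σ(𝒞) = { {  }, { A }, { B }, { C }, { A, B }, { A, C }, { B, C }, { D, E }, { A, B, C }, { A, D, E }, { B, D, E }, { C, D, E }, { A, B, D, E }, { A, C, D, E }, { B, C, D, E }, Ω }

Working:
Take S₀ = 𝒞 ∪ {∅, Ω} = { {  }, { A, B }, { A, C }, Ω }.
Pass 1 adds 3:
  { A, B, C }  = { A, B } ∪ { A, C }
  { B, D, E }  = ᶜ of { A, C }
  { C, D, E }  = ᶜ of { A, B }
  (now 7)
Pass 2 adds 4:
  { D, E }  = ᶜ of { A, B, C }
  { A, B, D, E }  = { A, B } ∪ { B, D, E }
  { A, C, D, E }  = { C, D, E } ∪ { A, C }
  { B, C, D, E }  = { C, D, E } ∪ { B, D, E }
  (now 11)
Pass 3: +3 →
  { A }  = ᶜ of { B, C, D, E }
  { B }  = ᶜ of { A, C, D, E }
  { C }  = ᶜ of { A, B, D, E }
  (now 14)
Pass 4. New:
  { B, C }  = { C } ∪ { B }
  { A, D, E }  = { D, E } ∪ { A }
  (now 16)
Pass 5: no new sets; the family is a σ-algebra.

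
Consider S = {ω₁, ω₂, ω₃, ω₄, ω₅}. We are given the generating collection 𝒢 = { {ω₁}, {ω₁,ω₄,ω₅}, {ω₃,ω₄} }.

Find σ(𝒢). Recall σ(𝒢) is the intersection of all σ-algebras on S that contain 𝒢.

Start: 𝒢 ∪ {∅, S} = { {}, {ω₁}, {ω₃,ω₄}, {ω₁,ω₄,ω₅}, S }.
Iteration 1 (5 new):
  {ω₂,ω₃}  = S∖{ω₁,ω₄,ω₅}
  {ω₁,ω₂,ω₅}  = S∖{ω₃,ω₄}
  {ω₁,ω₃,ω₄}  = {ω₃,ω₄} ∪ {ω₁}
  {ω₁,ω₃,ω₄,ω₅}  = {ω₁,ω₄,ω₅} ∪ {ω₃,ω₄}
  {ω₂,ω₃,ω₄,ω₅}  = S∖{ω₁}
  [10 total]
Iteration 2 adds 7:
  {ω₂}  = S∖{ω₁,ω₃,ω₄,ω₅}
  {ω₂,ω₅}  = S∖{ω₁,ω₃,ω₄}
  {ω₁,ω₂,ω₃}  = {ω₂,ω₃} ∪ {ω₁}
  {ω₂,ω₃,ω₄}  = {ω₃,ω₄} ∪ {ω₂,ω₃}
  {ω₁,ω₂,ω₃,ω₄}  = {ω₁,ω₃,ω₄} ∪ {ω₂,ω₃}
  {ω₁,ω₂,ω₃,ω₅}  = {ω₁,ω₂,ω₅} ∪ {ω₂,ω₃}
  {ω₁,ω₂,ω₄,ω₅}  = {ω₁,ω₄,ω₅} ∪ {ω₁,ω₂,ω₅}
  [17 total]
Iteration 3 adds 7:
  {ω₃}  = S∖{ω₁,ω₂,ω₄,ω₅}
  {ω₄}  = S∖{ω₁,ω₂,ω₃,ω₅}
  {ω₅}  = S∖{ω₁,ω₂,ω₃,ω₄}
  {ω₁,ω₂}  = {ω₂} ∪ {ω₁}
  {ω₁,ω₅}  = S∖{ω₂,ω₃,ω₄}
  {ω₄,ω₅}  = S∖{ω₁,ω₂,ω₃}
  {ω₂,ω₃,ω₅}  = {ω₂,ω₅} ∪ {ω₂,ω₃}
  [24 total]
Iteration 4 adds 8:
  {ω₁,ω₃}  = {ω₃} ∪ {ω₁}
  {ω₁,ω₄}  = S∖{ω₂,ω₃,ω₅}
  {ω₂,ω₄}  = {ω₂} ∪ {ω₄}
  {ω₃,ω₅}  = {ω₅} ∪ {ω₃}
  {ω₁,ω₂,ω₄}  = {ω₁,ω₂} ∪ {ω₄}
  {ω₁,ω₃,ω₅}  = {ω₃} ∪ {ω₁,ω₅}
  {ω₂,ω₄,ω₅}  = {ω₂,ω₅} ∪ {ω₄,ω₅}
  {ω₃,ω₄,ω₅}  = S∖{ω₁,ω₂}
  [32 total]
Iteration 5: no new sets; the family is a σ-algebra.

|σ(𝒢)| = 32.  σ(𝒢) = { {}, {ω₁}, {ω₂}, {ω₃}, {ω₄}, {ω₅}, {ω₁,ω₂}, {ω₁,ω₃}, {ω₁,ω₄}, {ω₁,ω₅}, {ω₂,ω₃}, {ω₂,ω₄}, {ω₂,ω₅}, {ω₃,ω₄}, {ω₃,ω₅}, {ω₄,ω₅}, {ω₁,ω₂,ω₃}, {ω₁,ω₂,ω₄}, {ω₁,ω₂,ω₅}, {ω₁,ω₃,ω₄}, {ω₁,ω₃,ω₅}, {ω₁,ω₄,ω₅}, {ω₂,ω₃,ω₄}, {ω₂,ω₃,ω₅}, {ω₂,ω₄,ω₅}, {ω₃,ω₄,ω₅}, {ω₁,ω₂,ω₃,ω₄}, {ω₁,ω₂,ω₃,ω₅}, {ω₁,ω₂,ω₄,ω₅}, {ω₁,ω₃,ω₄,ω₅}, {ω₂,ω₃,ω₄,ω₅}, S }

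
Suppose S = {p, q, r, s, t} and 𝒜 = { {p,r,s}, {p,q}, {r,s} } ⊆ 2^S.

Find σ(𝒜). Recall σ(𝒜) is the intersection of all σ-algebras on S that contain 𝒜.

Start: 𝒜 ∪ {∅, S} = { {}, {p,q}, {r,s}, {p,r,s}, S }.
Step 1: +4 →
  {q,t}  = {p,r,s}ᶜ
  {p,q,t}  = {r,s}ᶜ
  {r,s,t}  = {p,q}ᶜ
  {p,q,r,s}  = {p,r,s} ∪ {p,q}
  (now 9)
Step 2: +3 →
  {t}  = {p,q,r,s}ᶜ
  {p,r,s,t}  = {r,s,t} ∪ {p,r,s}
  {q,r,s,t}  = {q,t} ∪ {r,s,t}
  (now 12)
Step 3. New:
  {p}  = {q,r,s,t}ᶜ
  {q}  = {p,r,s,t}ᶜ
  (now 14)
Step 4 adds 2:
  {p,t}  = {t} ∪ {p}
  {q,r,s}  = {r,s} ∪ {q}
  (now 16)
Step 5: already closed under ᶜ and ∪.

Therefore σ(𝒜) = { {}, {p}, {q}, {t}, {p,q}, {p,t}, {q,t}, {r,s}, {p,q,t}, {p,r,s}, {q,r,s}, {r,s,t}, {p,q,r,s}, {p,r,s,t}, {q,r,s,t}, S } (|σ(𝒜)| = 16).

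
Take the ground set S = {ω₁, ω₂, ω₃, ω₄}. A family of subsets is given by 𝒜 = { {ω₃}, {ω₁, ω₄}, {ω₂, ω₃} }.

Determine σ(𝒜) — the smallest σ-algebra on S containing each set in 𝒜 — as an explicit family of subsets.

Start: 𝒜 ∪ {∅, S} = { {}, {ω₃}, {ω₁, ω₄}, {ω₂, ω₃}, S }.
Pass 1. New:
  {ω₁, ω₂, ω₄}  = S∖{ω₃}
  {ω₁, ω₃, ω₄}  = {ω₃} ∪ {ω₁, ω₄}
  [7 total]
Pass 2: 1 new —
  {ω₂}  = S∖{ω₁, ω₃, ω₄}
  [8 total]
Pass 3 adds nothing — fixpoint reached.

σ(𝒜) = { {}, {ω₂}, {ω₃}, {ω₁, ω₄}, {ω₂, ω₃}, {ω₁, ω₂, ω₄}, {ω₁, ω₃, ω₄}, S }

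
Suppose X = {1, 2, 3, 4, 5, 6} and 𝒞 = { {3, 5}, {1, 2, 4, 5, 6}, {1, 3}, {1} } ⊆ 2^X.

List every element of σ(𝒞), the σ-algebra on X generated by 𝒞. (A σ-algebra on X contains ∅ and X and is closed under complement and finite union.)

Initial family (6 sets): { {}, {1}, {1, 3}, {3, 5}, {1, 2, 4, 5, 6}, X }.
Pass 1: +5 →
  {3}  = ᶜ of {1, 2, 4, 5, 6}
  {1, 3, 5}  = {1, 3} ∪ {3, 5}
  {1, 2, 4, 6}  = ᶜ of {3, 5}
  {2, 4, 5, 6}  = ᶜ of {1, 3}
  {2, 3, 4, 5, 6}  = ᶜ of {1}
  — 11 sets.
Pass 2: +2 →
  {2, 4, 6}  = ᶜ of {1, 3, 5}
  {1, 2, 3, 4, 6}  = {1, 2, 4, 6} ∪ {3}
  — 13 sets.
Pass 3 adds 2:
  {5}  = ᶜ of {1, 2, 3, 4, 6}
  {2, 3, 4, 6}  = {3} ∪ {2, 4, 6}
  — 15 sets.
Pass 4: 1 new —
  {1, 5}  = ᶜ of {2, 3, 4, 6}
  — 16 sets.
Pass 5: closed — nothing new.

σ(𝒞) = { {}, {1}, {3}, {5}, {1, 3}, {1, 5}, {3, 5}, {1, 3, 5}, {2, 4, 6}, {1, 2, 4, 6}, {2, 3, 4, 6}, {2, 4, 5, 6}, {1, 2, 3, 4, 6}, {1, 2, 4, 5, 6}, {2, 3, 4, 5, 6}, X }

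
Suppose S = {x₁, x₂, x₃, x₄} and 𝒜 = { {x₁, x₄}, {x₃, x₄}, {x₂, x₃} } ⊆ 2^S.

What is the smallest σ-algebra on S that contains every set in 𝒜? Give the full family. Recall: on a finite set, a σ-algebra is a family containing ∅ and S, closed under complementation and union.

Initial family (5 sets): { ∅, {x₁, x₄}, {x₂, x₃}, {x₃, x₄}, S }.
Pass 1: 3 new —
  {x₁, x₂}  = S∖{x₃, x₄}
  {x₁, x₃, x₄}  = {x₃, x₄} ∪ {x₁, x₄}
  {x₂, x₃, x₄}  = {x₃, x₄} ∪ {x₂, x₃}
Pass 2. New:
  {x₁}  = S∖{x₂, x₃, x₄}
  {x₂}  = S∖{x₁, x₃, x₄}
  {x₁, x₂, x₃}  = {x₂, x₃} ∪ {x₁, x₂}
  {x₁, x₂, x₄}  = {x₁, x₄} ∪ {x₁, x₂}
Pass 3: +2 →
  {x₃}  = S∖{x₁, x₂, x₄}
  {x₄}  = S∖{x₁, x₂, x₃}
Pass 4. New:
  {x₁, x₃}  = {x₃} ∪ {x₁}
  {x₂, x₄}  = {x₄} ∪ {x₂}
Pass 5: no new sets; the family is a σ-algebra.

Hence σ(𝒜) has 16 members: { ∅, {x₁}, {x₂}, {x₃}, {x₄}, {x₁, x₂}, {x₁, x₃}, {x₁, x₄}, {x₂, x₃}, {x₂, x₄}, {x₃, x₄}, {x₁, x₂, x₃}, {x₁, x₂, x₄}, {x₁, x₃, x₄}, {x₂, x₃, x₄}, S }.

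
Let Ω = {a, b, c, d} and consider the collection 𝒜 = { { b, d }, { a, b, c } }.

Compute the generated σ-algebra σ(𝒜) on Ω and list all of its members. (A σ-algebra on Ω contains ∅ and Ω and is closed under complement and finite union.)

σ(𝒜) (8 sets): { ∅, { b }, { d }, { a, c }, { b, d }, { a, b, c }, { a, c, d }, Ω }

Trace:
Initial family (4 sets): { ∅, { b, d }, { a, b, c }, Ω }.
Step 1: 2 new —
  { d }  = Ω∖{ a, b, c }
  { a, c }  = Ω∖{ b, d }
  |family| = 6
Step 2: 1 new —
  { a, c, d }  = { a, c } ∪ { d }
  |family| = 7
Step 3: +1 →
  { b }  = Ω∖{ a, c, d }
  |family| = 8
Step 4 adds nothing — fixpoint reached.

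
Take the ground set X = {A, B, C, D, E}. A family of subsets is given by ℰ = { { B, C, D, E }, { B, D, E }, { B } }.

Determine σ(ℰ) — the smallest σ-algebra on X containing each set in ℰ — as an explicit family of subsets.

|σ(ℰ)| = 16.  σ(ℰ) = { ∅, { A }, { B }, { C }, { A, B }, { A, C }, { B, C }, { D, E }, { A, B, C }, { A, D, E }, { B, D, E }, { C, D, E }, { A, B, D, E }, { A, C, D, E }, { B, C, D, E }, X }

Check:
Seed the family with ℰ together with ∅ and X: { ∅, { B }, { B, D, E }, { B, C, D, E }, X }.
Step 1: 3 new —
  { A }  = complement { B, C, D, E }
  { A, C }  = complement { B, D, E }
  { A, C, D, E }  = complement { B }
  |family| = 8
Step 2 adds 3:
  { A, B }  = { B } ∪ { A }
  { A, B, C }  = { B } ∪ { A, C }
  { A, B, D, E }  = { B, D, E } ∪ { A }
  |family| = 11
Step 3: +3 →
  { C }  = complement { A, B, D, E }
  { D, E }  = complement { A, B, C }
  { C, D, E }  = complement { A, B }
  |family| = 14
Step 4. New:
  { B, C }  = { C } ∪ { B }
  { A, D, E }  = { D, E } ∪ { A }
  |family| = 16
Step 5: no new sets; the family is a σ-algebra.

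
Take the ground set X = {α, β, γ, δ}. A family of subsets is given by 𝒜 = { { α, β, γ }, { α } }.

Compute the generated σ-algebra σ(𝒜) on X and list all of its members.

|σ(𝒜)| = 8.  σ(𝒜) = { {  }, { α }, { δ }, { α, δ }, { β, γ }, { α, β, γ }, { β, γ, δ }, X }

Working:
Initial family (4 sets): { {  }, { α }, { α, β, γ }, X }.
Step 1 adds 2:
  { δ }  = { α, β, γ }ᶜ
  { β, γ, δ }  = { α }ᶜ
  (now 6)
Step 2 (1 new):
  { α, δ }  = { δ } ∪ { α }
  (now 7)
Step 3: 1 new —
  { β, γ }  = { α, δ }ᶜ
  (now 8)
Step 4: stable.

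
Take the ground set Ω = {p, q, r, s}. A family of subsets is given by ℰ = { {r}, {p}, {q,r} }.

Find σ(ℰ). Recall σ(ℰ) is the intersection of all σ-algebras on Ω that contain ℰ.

σ(ℰ) = { ∅, {p}, {q}, {r}, {s}, {p,q}, {p,r}, {p,s}, {q,r}, {q,s}, {r,s}, {p,q,r}, {p,q,s}, {p,r,s}, {q,r,s}, Ω }

Derivation:
Seed the family with ℰ together with ∅ and Ω: { ∅, {p}, {r}, {q,r}, Ω }.
Round 1. New:
  {p,r}  = {r} ∪ {p}
  {p,s}  = Ω∖{q,r}
  {p,q,r}  = {q,r} ∪ {p}
  {p,q,s}  = Ω∖{r}
  {q,r,s}  = Ω∖{p}
  [10 total]
Round 2 adds 3:
  {s}  = Ω∖{p,q,r}
  {q,s}  = Ω∖{p,r}
  {p,r,s}  = {r} ∪ {p,s}
  [13 total]
Round 3: 2 new —
  {q}  = Ω∖{p,r,s}
  {r,s}  = {r} ∪ {s}
  [15 total]
Round 4 adds 1:
  {p,q}  = Ω∖{r,s}
  [16 total]
Round 5: already closed under ᶜ and ∪.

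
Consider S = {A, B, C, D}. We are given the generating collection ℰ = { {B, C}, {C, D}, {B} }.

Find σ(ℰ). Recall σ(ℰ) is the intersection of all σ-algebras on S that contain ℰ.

|σ(ℰ)| = 16.  σ(ℰ) = { ∅, {A}, {B}, {C}, {D}, {A, B}, {A, C}, {A, D}, {B, C}, {B, D}, {C, D}, {A, B, C}, {A, B, D}, {A, C, D}, {B, C, D}, S }

Working:
Take S₀ = ℰ ∪ {∅, S} = { ∅, {B}, {B, C}, {C, D}, S }.
Pass 1: +4 →
  {A, B}  = {C, D}ᶜ
  {A, D}  = {B, C}ᶜ
  {A, C, D}  = {B}ᶜ
  {B, C, D}  = {C, D} ∪ {B, C}
Pass 2: +3 →
  {A}  = {B, C, D}ᶜ
  {A, B, C}  = {A, B} ∪ {B, C}
  {A, B, D}  = {A, B} ∪ {A, D}
Pass 3: +2 →
  {C}  = {A, B, D}ᶜ
  {D}  = {A, B, C}ᶜ
Pass 4: 2 new —
  {A, C}  = {C} ∪ {A}
  {B, D}  = {D} ∪ {B}
Pass 5: stable.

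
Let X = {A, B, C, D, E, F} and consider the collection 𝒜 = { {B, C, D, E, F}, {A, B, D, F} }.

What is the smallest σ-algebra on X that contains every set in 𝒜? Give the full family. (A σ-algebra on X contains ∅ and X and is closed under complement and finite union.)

Seed the family with 𝒜 together with ∅ and X: { {}, {A, B, D, F}, {B, C, D, E, F}, X }.
Round 1: +2 →
  {A}  = ᶜ of {B, C, D, E, F}
  {C, E}  = ᶜ of {A, B, D, F}
  (now 6)
Round 2: +1 →
  {A, C, E}  = {C, E} ∪ {A}
  (now 7)
Round 3. New:
  {B, D, F}  = ᶜ of {A, C, E}
  (now 8)
After Round 4 the family is unchanged; done.

Hence σ(𝒜) has 8 members: { {}, {A}, {C, E}, {A, C, E}, {B, D, F}, {A, B, D, F}, {B, C, D, E, F}, X }.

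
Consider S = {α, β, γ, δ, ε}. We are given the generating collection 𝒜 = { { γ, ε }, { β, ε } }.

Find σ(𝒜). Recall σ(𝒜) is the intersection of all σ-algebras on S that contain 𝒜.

Start: 𝒜 ∪ {∅, S} = { {}, { β, ε }, { γ, ε }, S }.
Step 1. New:
  { α, β, δ }  = { γ, ε }ᶜ
  { α, γ, δ }  = { β, ε }ᶜ
  { β, γ, ε }  = { γ, ε } ∪ { β, ε }
  [7 total]
Step 2 (4 new):
  { α, δ }  = { β, γ, ε }ᶜ
  { α, β, γ, δ }  = { α, γ, δ } ∪ { α, β, δ }
  { α, β, δ, ε }  = { β, ε } ∪ { α, β, δ }
  { α, γ, δ, ε }  = { α, γ, δ } ∪ { γ, ε }
  [11 total]
Step 3: 3 new —
  { β }  = { α, γ, δ, ε }ᶜ
  { γ }  = { α, β, δ, ε }ᶜ
  { ε }  = { α, β, γ, δ }ᶜ
  [14 total]
Step 4 adds 2:
  { β, γ }  = { γ } ∪ { β }
  { α, δ, ε }  = { α, δ } ∪ { ε }
  [16 total]
After Step 5 the family is unchanged; done.

σ(𝒜) = { {}, { β }, { γ }, { ε }, { α, δ }, { β, γ }, { β, ε }, { γ, ε }, { α, β, δ }, { α, γ, δ }, { α, δ, ε }, { β, γ, ε }, { α, β, γ, δ }, { α, β, δ, ε }, { α, γ, δ, ε }, S }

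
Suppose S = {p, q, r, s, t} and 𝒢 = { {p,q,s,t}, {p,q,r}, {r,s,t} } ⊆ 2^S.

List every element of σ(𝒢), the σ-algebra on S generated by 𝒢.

Answer: σ(𝒢) = { {}, {r}, {p,q}, {s,t}, {p,q,r}, {r,s,t}, {p,q,s,t}, S }

Check:
Begin from { {}, {p,q,r}, {r,s,t}, {p,q,s,t}, S } (that is, 𝒢 plus ∅ and S).
Iteration 1: 3 new —
  {r}  = complement {p,q,s,t}
  {p,q}  = complement {r,s,t}
  {s,t}  = complement {p,q,r}
Iteration 2: stable.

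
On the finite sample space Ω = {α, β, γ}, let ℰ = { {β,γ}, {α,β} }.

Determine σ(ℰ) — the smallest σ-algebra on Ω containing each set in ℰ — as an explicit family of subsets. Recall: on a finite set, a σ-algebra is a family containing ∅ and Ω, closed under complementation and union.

σ(ℰ) (8 sets): { {}, {α}, {β}, {γ}, {α,β}, {α,γ}, {β,γ}, Ω }

Trace:
Take S₀ = ℰ ∪ {∅, Ω} = { {}, {α,β}, {β,γ}, Ω }.
Pass 1: +2 →
  {α}  = ᶜ of {β,γ}
  {γ}  = ᶜ of {α,β}
  [6 total]
Pass 2. New:
  {α,γ}  = {γ} ∪ {α}
  [7 total]
Pass 3 adds 1:
  {β}  = ᶜ of {α,γ}
  [8 total]
Pass 4: closed — nothing new.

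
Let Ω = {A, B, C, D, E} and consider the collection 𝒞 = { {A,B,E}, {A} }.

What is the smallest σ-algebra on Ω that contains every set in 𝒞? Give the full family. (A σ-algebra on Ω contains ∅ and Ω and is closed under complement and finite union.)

σ(𝒞) (8 sets): { {}, {A}, {B,E}, {C,D}, {A,B,E}, {A,C,D}, {B,C,D,E}, Ω }

Derivation:
Take S₀ = 𝒞 ∪ {∅, Ω} = { {}, {A}, {A,B,E}, Ω }.
Step 1 (2 new):
  {C,D}  = complement {A,B,E}
  {B,C,D,E}  = complement {A}
  (now 6)
Step 2. New:
  {A,C,D}  = {C,D} ∪ {A}
  (now 7)
Step 3. New:
  {B,E}  = complement {A,C,D}
  (now 8)
Step 4: stable.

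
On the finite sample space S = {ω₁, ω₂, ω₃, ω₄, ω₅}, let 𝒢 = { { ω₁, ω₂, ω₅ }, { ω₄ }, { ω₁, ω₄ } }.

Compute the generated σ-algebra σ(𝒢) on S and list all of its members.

Start: 𝒢 ∪ {∅, S} = { ∅, { ω₄ }, { ω₁, ω₄ }, { ω₁, ω₂, ω₅ }, S }.
Round 1 adds 4:
  { ω₃, ω₄ }  = ᶜ of { ω₁, ω₂, ω₅ }
  { ω₂, ω₃, ω₅ }  = ᶜ of { ω₁, ω₄ }
  { ω₁, ω₂, ω₃, ω₅ }  = ᶜ of { ω₄ }
  { ω₁, ω₂, ω₄, ω₅ }  = { ω₁, ω₂, ω₅ } ∪ { ω₁, ω₄ }
  |family| = 9
Round 2 adds 3:
  { ω₃ }  = ᶜ of { ω₁, ω₂, ω₄, ω₅ }
  { ω₁, ω₃, ω₄ }  = { ω₃, ω₄ } ∪ { ω₁, ω₄ }
  { ω₂, ω₃, ω₄, ω₅ }  = { ω₃, ω₄ } ∪ { ω₂, ω₃, ω₅ }
  |family| = 12
Round 3 adds 2:
  { ω₁ }  = ᶜ of { ω₂, ω₃, ω₄, ω₅ }
  { ω₂, ω₅ }  = ᶜ of { ω₁, ω₃, ω₄ }
  |family| = 14
Round 4: 2 new —
  { ω₁, ω₃ }  = { ω₃ } ∪ { ω₁ }
  { ω₂, ω₄, ω₅ }  = { ω₂, ω₅ } ∪ { ω₄ }
  |family| = 16
Round 5 adds nothing — fixpoint reached.

|σ(𝒢)| = 16.  σ(𝒢) = { ∅, { ω₁ }, { ω₃ }, { ω₄ }, { ω₁, ω₃ }, { ω₁, ω₄ }, { ω₂, ω₅ }, { ω₃, ω₄ }, { ω₁, ω₂, ω₅ }, { ω₁, ω₃, ω₄ }, { ω₂, ω₃, ω₅ }, { ω₂, ω₄, ω₅ }, { ω₁, ω₂, ω₃, ω₅ }, { ω₁, ω₂, ω₄, ω₅ }, { ω₂, ω₃, ω₄, ω₅ }, S }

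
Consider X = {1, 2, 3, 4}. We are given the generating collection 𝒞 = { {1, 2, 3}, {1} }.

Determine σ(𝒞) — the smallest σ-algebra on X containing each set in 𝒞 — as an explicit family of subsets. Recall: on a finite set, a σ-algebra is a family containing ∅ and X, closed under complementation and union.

Initial family (4 sets): { {}, {1}, {1, 2, 3}, X }.
Round 1: +2 →
  {4}  = X∖{1, 2, 3}
  {2, 3, 4}  = X∖{1}
  [6 total]
Round 2 adds 1:
  {1, 4}  = {4} ∪ {1}
  [7 total]
Round 3 adds 1:
  {2, 3}  = X∖{1, 4}
  [8 total]
After Round 4 the family is unchanged; done.

σ(𝒞) = { {}, {1}, {4}, {1, 4}, {2, 3}, {1, 2, 3}, {2, 3, 4}, X }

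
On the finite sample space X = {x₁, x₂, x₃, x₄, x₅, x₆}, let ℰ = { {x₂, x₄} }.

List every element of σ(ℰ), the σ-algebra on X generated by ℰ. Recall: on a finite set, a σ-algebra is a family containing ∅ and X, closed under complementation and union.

Start: ℰ ∪ {∅, X} = { {}, {x₂, x₄}, X }.
Pass 1: +1 →
  {x₁, x₃, x₅, x₆}  = complement {x₂, x₄}
  [4 total]
After Pass 2 the family is unchanged; done.

Hence σ(ℰ) has 4 members: { {}, {x₂, x₄}, {x₁, x₃, x₅, x₆}, X }.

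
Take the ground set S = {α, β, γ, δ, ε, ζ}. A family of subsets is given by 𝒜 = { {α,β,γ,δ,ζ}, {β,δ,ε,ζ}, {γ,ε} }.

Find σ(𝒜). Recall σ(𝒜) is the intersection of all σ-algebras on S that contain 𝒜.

Start: 𝒜 ∪ {∅, S} = { ∅, {γ,ε}, {β,δ,ε,ζ}, {α,β,γ,δ,ζ}, S }.
Step 1: +4 →
  {ε}  = ᶜ of {α,β,γ,δ,ζ}
  {α,γ}  = ᶜ of {β,δ,ε,ζ}
  {α,β,δ,ζ}  = ᶜ of {γ,ε}
  {β,γ,δ,ε,ζ}  = {β,δ,ε,ζ} ∪ {γ,ε}
  |family| = 9
Step 2. New:
  {α}  = ᶜ of {β,γ,δ,ε,ζ}
  {α,γ,ε}  = {ε} ∪ {α,γ}
  {α,β,δ,ε,ζ}  = {α,β,δ,ζ} ∪ {ε}
  |family| = 12
Step 3 (3 new):
  {γ}  = ᶜ of {α,β,δ,ε,ζ}
  {α,ε}  = {ε} ∪ {α}
  {β,δ,ζ}  = ᶜ of {α,γ,ε}
  |family| = 15
Step 4 (1 new):
  {β,γ,δ,ζ}  = ᶜ of {α,ε}
  |family| = 16
After Step 5 the family is unchanged; done.

Therefore σ(𝒜) = { ∅, {α}, {γ}, {ε}, {α,γ}, {α,ε}, {γ,ε}, {α,γ,ε}, {β,δ,ζ}, {α,β,δ,ζ}, {β,γ,δ,ζ}, {β,δ,ε,ζ}, {α,β,γ,δ,ζ}, {α,β,δ,ε,ζ}, {β,γ,δ,ε,ζ}, S } (|σ(𝒜)| = 16).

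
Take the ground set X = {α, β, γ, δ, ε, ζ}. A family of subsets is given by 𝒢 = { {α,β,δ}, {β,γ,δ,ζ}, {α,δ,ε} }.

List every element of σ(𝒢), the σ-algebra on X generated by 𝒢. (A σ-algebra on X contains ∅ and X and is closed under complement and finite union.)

Answer: σ(𝒢) = { {}, {α}, {β}, {δ}, {ε}, {α,β}, {α,δ}, {α,ε}, {β,δ}, {β,ε}, {γ,ζ}, {δ,ε}, {α,β,δ}, {α,β,ε}, {α,γ,ζ}, {α,δ,ε}, {β,γ,ζ}, {β,δ,ε}, {γ,δ,ζ}, {γ,ε,ζ}, {α,β,γ,ζ}, {α,β,δ,ε}, {α,γ,δ,ζ}, {α,γ,ε,ζ}, {β,γ,δ,ζ}, {β,γ,ε,ζ}, {γ,δ,ε,ζ}, {α,β,γ,δ,ζ}, {α,β,γ,ε,ζ}, {α,γ,δ,ε,ζ}, {β,γ,δ,ε,ζ}, X }

Check:
Begin from { {}, {α,β,δ}, {α,δ,ε}, {β,γ,δ,ζ}, X } (that is, 𝒢 plus ∅ and X).
Iteration 1: 5 new —
  {α,ε}  = X∖{β,γ,δ,ζ}
  {β,γ,ζ}  = X∖{α,δ,ε}
  {γ,ε,ζ}  = X∖{α,β,δ}
  {α,β,δ,ε}  = {α,δ,ε} ∪ {α,β,δ}
  {α,β,γ,δ,ζ}  = {β,γ,δ,ζ} ∪ {α,β,δ}
  — 10 sets.
Iteration 2 (7 new):
  {ε}  = X∖{α,β,γ,δ,ζ}
  {γ,ζ}  = X∖{α,β,δ,ε}
  {α,γ,ε,ζ}  = {γ,ε,ζ} ∪ {α,ε}
  {β,γ,ε,ζ}  = {β,γ,ζ} ∪ {γ,ε,ζ}
  {α,β,γ,ε,ζ}  = {β,γ,ζ} ∪ {α,ε}
  {α,γ,δ,ε,ζ}  = {α,δ,ε} ∪ {γ,ε,ζ}
  {β,γ,δ,ε,ζ}  = {β,γ,δ,ζ} ∪ {γ,ε,ζ}
  — 17 sets.
Iteration 3 adds 5:
  {α}  = X∖{β,γ,δ,ε,ζ}
  {β}  = X∖{α,γ,δ,ε,ζ}
  {δ}  = X∖{α,β,γ,ε,ζ}
  {α,δ}  = X∖{β,γ,ε,ζ}
  {β,δ}  = X∖{α,γ,ε,ζ}
  — 22 sets.
Iteration 4. New:
  {α,β}  = {α} ∪ {β}
  {β,ε}  = {β} ∪ {ε}
  {δ,ε}  = {ε} ∪ {δ}
  {α,β,ε}  = {β} ∪ {α,ε}
  {α,γ,ζ}  = {α} ∪ {γ,ζ}
  {β,δ,ε}  = {ε} ∪ {β,δ}
  {γ,δ,ζ}  = {γ,ζ} ∪ {δ}
  {α,β,γ,ζ}  = {α} ∪ {β,γ,ζ}
  {α,γ,δ,ζ}  = {α,δ} ∪ {γ,ζ}
  {γ,δ,ε,ζ}  = {γ,ε,ζ} ∪ {δ}
  — 32 sets.
After Iteration 5 the family is unchanged; done.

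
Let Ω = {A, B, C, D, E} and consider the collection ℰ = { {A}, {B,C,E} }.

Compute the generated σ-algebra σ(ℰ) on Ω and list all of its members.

Answer: σ(ℰ) = { {}, {A}, {D}, {A,D}, {B,C,E}, {A,B,C,E}, {B,C,D,E}, Ω }

Trace:
Take S₀ = ℰ ∪ {∅, Ω} = { {}, {A}, {B,C,E}, Ω }.
Round 1. New:
  {A,D}  = {B,C,E}ᶜ
  {A,B,C,E}  = {A} ∪ {B,C,E}
  {B,C,D,E}  = {A}ᶜ
  (now 7)
Round 2: +1 →
  {D}  = {A,B,C,E}ᶜ
  (now 8)
After Round 3 the family is unchanged; done.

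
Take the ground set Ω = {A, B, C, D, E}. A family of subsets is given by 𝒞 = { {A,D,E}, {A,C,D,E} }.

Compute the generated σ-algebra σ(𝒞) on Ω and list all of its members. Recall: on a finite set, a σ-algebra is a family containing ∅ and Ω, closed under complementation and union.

σ(𝒞) = { {}, {B}, {C}, {B,C}, {A,D,E}, {A,B,D,E}, {A,C,D,E}, Ω }

Check:
Take S₀ = 𝒞 ∪ {∅, Ω} = { {}, {A,D,E}, {A,C,D,E}, Ω }.
Step 1 (2 new):
  {B}  = Ω∖{A,C,D,E}
  {B,C}  = Ω∖{A,D,E}
  [6 total]
Step 2 (1 new):
  {A,B,D,E}  = {A,D,E} ∪ {B}
  [7 total]
Step 3 adds 1:
  {C}  = Ω∖{A,B,D,E}
  [8 total]
Step 4: already closed under ᶜ and ∪.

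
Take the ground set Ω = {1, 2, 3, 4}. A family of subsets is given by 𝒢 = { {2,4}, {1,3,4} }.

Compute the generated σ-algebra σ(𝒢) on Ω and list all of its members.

Seed the family with 𝒢 together with ∅ and Ω: { {}, {2,4}, {1,3,4}, Ω }.
Round 1: +2 →
  {2}  = complement {1,3,4}
  {1,3}  = complement {2,4}
Round 2 adds 1:
  {1,2,3}  = {1,3} ∪ {2}
Round 3 adds 1:
  {4}  = complement {1,2,3}
Round 4 adds nothing — fixpoint reached.

σ(𝒢) = { {}, {2}, {4}, {1,3}, {2,4}, {1,2,3}, {1,3,4}, Ω }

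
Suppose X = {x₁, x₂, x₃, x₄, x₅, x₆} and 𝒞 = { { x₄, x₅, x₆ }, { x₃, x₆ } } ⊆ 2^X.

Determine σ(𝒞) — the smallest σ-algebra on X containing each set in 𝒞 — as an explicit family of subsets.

Answer: σ(𝒞) = { ∅, { x₃ }, { x₆ }, { x₁, x₂ }, { x₃, x₆ }, { x₄, x₅ }, { x₁, x₂, x₃ }, { x₁, x₂, x₆ }, { x₃, x₄, x₅ }, { x₄, x₅, x₆ }, { x₁, x₂, x₃, x₆ }, { x₁, x₂, x₄, x₅ }, { x₃, x₄, x₅, x₆ }, { x₁, x₂, x₃, x₄, x₅ }, { x₁, x₂, x₄, x₅, x₆ }, X }

Check:
Start: 𝒞 ∪ {∅, X} = { ∅, { x₃, x₆ }, { x₄, x₅, x₆ }, X }.
Pass 1: +3 →
  { x₁, x₂, x₃ }  = X∖{ x₄, x₅, x₆ }
  { x₁, x₂, x₄, x₅ }  = X∖{ x₃, x₆ }
  { x₃, x₄, x₅, x₆ }  = { x₃, x₆ } ∪ { x₄, x₅, x₆ }
  |family| = 7
Pass 2 (4 new):
  { x₁, x₂ }  = X∖{ x₃, x₄, x₅, x₆ }
  { x₁, x₂, x₃, x₆ }  = { x₁, x₂, x₃ } ∪ { x₃, x₆ }
  { x₁, x₂, x₃, x₄, x₅ }  = { x₁, x₂, x₃ } ∪ { x₁, x₂, x₄, x₅ }
  { x₁, x₂, x₄, x₅, x₆ }  = { x₄, x₅, x₆ } ∪ { x₁, x₂, x₄, x₅ }
  |family| = 11
Pass 3: +3 →
  { x₃ }  = X∖{ x₁, x₂, x₄, x₅, x₆ }
  { x₆ }  = X∖{ x₁, x₂, x₃, x₄, x₅ }
  { x₄, x₅ }  = X∖{ x₁, x₂, x₃, x₆ }
  |family| = 14
Pass 4: +2 →
  { x₁, x₂, x₆ }  = { x₁, x₂ } ∪ { x₆ }
  { x₃, x₄, x₅ }  = { x₄, x₅ } ∪ { x₃ }
  |family| = 16
Pass 5: stable.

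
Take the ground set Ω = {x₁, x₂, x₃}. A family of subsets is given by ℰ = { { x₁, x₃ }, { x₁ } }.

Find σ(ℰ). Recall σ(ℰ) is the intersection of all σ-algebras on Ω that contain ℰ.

σ(ℰ) = { {  }, { x₁ }, { x₂ }, { x₃ }, { x₁, x₂ }, { x₁, x₃ }, { x₂, x₃ }, Ω }

Check:
Start: ℰ ∪ {∅, Ω} = { {  }, { x₁ }, { x₁, x₃ }, Ω }.
Iteration 1 adds 2:
  { x₂ }  = ᶜ of { x₁, x₃ }
  { x₂, x₃ }  = ᶜ of { x₁ }
  |family| = 6
Iteration 2. New:
  { x₁, x₂ }  = { x₂ } ∪ { x₁ }
  |family| = 7
Iteration 3 (1 new):
  { x₃ }  = ᶜ of { x₁, x₂ }
  |family| = 8
Iteration 4: no new sets; the family is a σ-algebra.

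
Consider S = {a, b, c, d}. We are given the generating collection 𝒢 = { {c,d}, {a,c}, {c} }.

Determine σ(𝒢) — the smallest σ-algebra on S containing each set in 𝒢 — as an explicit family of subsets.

Begin from { ∅, {c}, {a,c}, {c,d}, S } (that is, 𝒢 plus ∅ and S).
Iteration 1 (4 new):
  {a,b}  = {c,d}ᶜ
  {b,d}  = {a,c}ᶜ
  {a,b,d}  = {c}ᶜ
  {a,c,d}  = {c,d} ∪ {a,c}
  [9 total]
Iteration 2: 3 new —
  {b}  = {a,c,d}ᶜ
  {a,b,c}  = {a,b} ∪ {c}
  {b,c,d}  = {c,d} ∪ {b,d}
  [12 total]
Iteration 3: 3 new —
  {a}  = {b,c,d}ᶜ
  {d}  = {a,b,c}ᶜ
  {b,c}  = {c} ∪ {b}
  [15 total]
Iteration 4. New:
  {a,d}  = {b,c}ᶜ
  [16 total]
Iteration 5: already closed under ᶜ and ∪.

Therefore σ(𝒢) = { ∅, {a}, {b}, {c}, {d}, {a,b}, {a,c}, {a,d}, {b,c}, {b,d}, {c,d}, {a,b,c}, {a,b,d}, {a,c,d}, {b,c,d}, S } (|σ(𝒢)| = 16).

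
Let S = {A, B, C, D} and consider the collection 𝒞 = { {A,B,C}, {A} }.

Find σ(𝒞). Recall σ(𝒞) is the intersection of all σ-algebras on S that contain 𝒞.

Take S₀ = 𝒞 ∪ {∅, S} = { {}, {A}, {A,B,C}, S }.
Round 1 (2 new):
  {D}  = S∖{A,B,C}
  {B,C,D}  = S∖{A}
  |family| = 6
Round 2: 1 new —
  {A,D}  = {D} ∪ {A}
  |family| = 7
Round 3 (1 new):
  {B,C}  = S∖{A,D}
  |family| = 8
Round 4: stable.

|σ(𝒞)| = 8.  σ(𝒞) = { {}, {A}, {D}, {A,D}, {B,C}, {A,B,C}, {B,C,D}, S }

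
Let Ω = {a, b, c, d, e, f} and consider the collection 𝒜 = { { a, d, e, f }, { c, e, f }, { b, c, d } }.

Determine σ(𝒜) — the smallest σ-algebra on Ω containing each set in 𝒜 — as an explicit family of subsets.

σ(𝒜) (32 sets): { ∅, { a }, { b }, { c }, { d }, { a, b }, { a, c }, { a, d }, { b, c }, { b, d }, { c, d }, { e, f }, { a, b, c }, { a, b, d }, { a, c, d }, { a, e, f }, { b, c, d }, { b, e, f }, { c, e, f }, { d, e, f }, { a, b, c, d }, { a, b, e, f }, { a, c, e, f }, { a, d, e, f }, { b, c, e, f }, { b, d, e, f }, { c, d, e, f }, { a, b, c, e, f }, { a, b, d, e, f }, { a, c, d, e, f }, { b, c, d, e, f }, Ω }

Check:
Start: 𝒜 ∪ {∅, Ω} = { ∅, { b, c, d }, { c, e, f }, { a, d, e, f }, Ω }.
Pass 1: 5 new —
  { b, c }  = Ω∖{ a, d, e, f }
  { a, b, d }  = Ω∖{ c, e, f }
  { a, e, f }  = Ω∖{ b, c, d }
  { a, c, d, e, f }  = { c, e, f } ∪ { a, d, e, f }
  { b, c, d, e, f }  = { b, c, d } ∪ { c, e, f }
  [10 total]
Pass 2 (7 new):
  { a }  = Ω∖{ b, c, d, e, f }
  { b }  = Ω∖{ a, c, d, e, f }
  { a, b, c, d }  = { b, c, d } ∪ { a, b, d }
  { a, c, e, f }  = { a, e, f } ∪ { c, e, f }
  { b, c, e, f }  = { b, c } ∪ { c, e, f }
  { a, b, c, e, f }  = { b, c } ∪ { a, e, f }
  { a, b, d, e, f }  = { a, d, e, f } ∪ { a, b, d }
  [17 total]
Pass 3 adds 8:
  { c }  = Ω∖{ a, b, d, e, f }
  { d }  = Ω∖{ a, b, c, e, f }
  { a, b }  = { b } ∪ { a }
  { a, d }  = Ω∖{ b, c, e, f }
  { b, d }  = Ω∖{ a, c, e, f }
  { e, f }  = Ω∖{ a, b, c, d }
  { a, b, c }  = { b, c } ∪ { a }
  { a, b, e, f }  = { a, e, f } ∪ { b }
  [25 total]
Pass 4: +7 →
  { a, c }  = { a } ∪ { c }
  { c, d }  = Ω∖{ a, b, e, f }
  { a, c, d }  = { c } ∪ { a, d }
  { b, e, f }  = { e, f } ∪ { b }
  { d, e, f }  = Ω∖{ a, b, c }
  { b, d, e, f }  = { e, f } ∪ { b, d }
  { c, d, e, f }  = Ω∖{ a, b }
  [32 total]
Pass 5: closed — nothing new.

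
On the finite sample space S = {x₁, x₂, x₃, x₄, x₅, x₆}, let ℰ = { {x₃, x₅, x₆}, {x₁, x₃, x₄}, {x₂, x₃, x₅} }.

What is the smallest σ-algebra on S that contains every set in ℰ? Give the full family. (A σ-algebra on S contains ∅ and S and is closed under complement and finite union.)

Initial family (5 sets): { {}, {x₁, x₃, x₄}, {x₂, x₃, x₅}, {x₃, x₅, x₆}, S }.
Round 1 (6 new):
  {x₁, x₂, x₄}  = {x₃, x₅, x₆}ᶜ
  {x₁, x₄, x₆}  = {x₂, x₃, x₅}ᶜ
  {x₂, x₅, x₆}  = {x₁, x₃, x₄}ᶜ
  {x₂, x₃, x₅, x₆}  = {x₂, x₃, x₅} ∪ {x₃, x₅, x₆}
  {x₁, x₂, x₃, x₄, x₅}  = {x₁, x₃, x₄} ∪ {x₂, x₃, x₅}
  {x₁, x₃, x₄, x₅, x₆}  = {x₁, x₃, x₄} ∪ {x₃, x₅, x₆}
Round 2 adds 7:
  {x₂}  = {x₁, x₃, x₄, x₅, x₆}ᶜ
  {x₆}  = {x₁, x₂, x₃, x₄, x₅}ᶜ
  {x₁, x₄}  = {x₂, x₃, x₅, x₆}ᶜ
  {x₁, x₂, x₃, x₄}  = {x₁, x₂, x₄} ∪ {x₁, x₃, x₄}
  {x₁, x₂, x₄, x₆}  = {x₁, x₄, x₆} ∪ {x₁, x₂, x₄}
  {x₁, x₃, x₄, x₆}  = {x₁, x₄, x₆} ∪ {x₁, x₃, x₄}
  {x₁, x₂, x₄, x₅, x₆}  = {x₂, x₅, x₆} ∪ {x₁, x₄, x₆}
Round 3 adds 6:
  {x₃}  = {x₁, x₂, x₄, x₅, x₆}ᶜ
  {x₂, x₅}  = {x₁, x₃, x₄, x₆}ᶜ
  {x₂, x₆}  = {x₂} ∪ {x₆}
  {x₃, x₅}  = {x₁, x₂, x₄, x₆}ᶜ
  {x₅, x₆}  = {x₁, x₂, x₃, x₄}ᶜ
  {x₁, x₂, x₃, x₄, x₆}  = {x₁, x₃, x₄} ∪ {x₁, x₂, x₄, x₆}
Round 4 (7 new):
  {x₅}  = {x₁, x₂, x₃, x₄, x₆}ᶜ
  {x₂, x₃}  = {x₂} ∪ {x₃}
  {x₃, x₆}  = {x₆} ∪ {x₃}
  {x₂, x₃, x₆}  = {x₂, x₆} ∪ {x₃}
  {x₁, x₂, x₄, x₅}  = {x₂, x₅} ∪ {x₁, x₂, x₄}
  {x₁, x₃, x₄, x₅}  = {x₂, x₆}ᶜ
  {x₁, x₄, x₅, x₆}  = {x₅, x₆} ∪ {x₁, x₄, x₆}
Round 5. New:
  {x₁, x₄, x₅}  = {x₂, x₃, x₆}ᶜ
Round 6 adds nothing — fixpoint reached.

σ(ℰ) = { {}, {x₂}, {x₃}, {x₅}, {x₆}, {x₁, x₄}, {x₂, x₃}, {x₂, x₅}, {x₂, x₆}, {x₃, x₅}, {x₃, x₆}, {x₅, x₆}, {x₁, x₂, x₄}, {x₁, x₃, x₄}, {x₁, x₄, x₅}, {x₁, x₄, x₆}, {x₂, x₃, x₅}, {x₂, x₃, x₆}, {x₂, x₅, x₆}, {x₃, x₅, x₆}, {x₁, x₂, x₃, x₄}, {x₁, x₂, x₄, x₅}, {x₁, x₂, x₄, x₆}, {x₁, x₃, x₄, x₅}, {x₁, x₃, x₄, x₆}, {x₁, x₄, x₅, x₆}, {x₂, x₃, x₅, x₆}, {x₁, x₂, x₃, x₄, x₅}, {x₁, x₂, x₃, x₄, x₆}, {x₁, x₂, x₄, x₅, x₆}, {x₁, x₃, x₄, x₅, x₆}, S }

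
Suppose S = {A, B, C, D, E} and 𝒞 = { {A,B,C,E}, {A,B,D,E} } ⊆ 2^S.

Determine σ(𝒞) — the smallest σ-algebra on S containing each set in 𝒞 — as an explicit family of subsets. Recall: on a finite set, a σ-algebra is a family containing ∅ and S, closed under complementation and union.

|σ(𝒞)| = 8.  σ(𝒞) = { ∅, {C}, {D}, {C,D}, {A,B,E}, {A,B,C,E}, {A,B,D,E}, S }

Derivation:
Initial family (4 sets): { ∅, {A,B,C,E}, {A,B,D,E}, S }.
Iteration 1: 2 new —
  {C}  = ᶜ of {A,B,D,E}
  {D}  = ᶜ of {A,B,C,E}
  (now 6)
Iteration 2: +1 →
  {C,D}  = {C} ∪ {D}
  (now 7)
Iteration 3: +1 →
  {A,B,E}  = ᶜ of {C,D}
  (now 8)
Iteration 4: no new sets; the family is a σ-algebra.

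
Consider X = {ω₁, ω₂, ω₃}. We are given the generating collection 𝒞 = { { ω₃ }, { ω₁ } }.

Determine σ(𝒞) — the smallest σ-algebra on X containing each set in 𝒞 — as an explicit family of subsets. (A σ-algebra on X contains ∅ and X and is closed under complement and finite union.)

|σ(𝒞)| = 8.  σ(𝒞) = { {  }, { ω₁ }, { ω₂ }, { ω₃ }, { ω₁, ω₂ }, { ω₁, ω₃ }, { ω₂, ω₃ }, X }

Check:
Seed the family with 𝒞 together with ∅ and X: { {  }, { ω₁ }, { ω₃ }, X }.
Iteration 1: 3 new —
  { ω₁, ω₂ }  = X∖{ ω₃ }
  { ω₁, ω₃ }  = { ω₃ } ∪ { ω₁ }
  { ω₂, ω₃ }  = X∖{ ω₁ }
  [7 total]
Iteration 2: +1 →
  { ω₂ }  = X∖{ ω₁, ω₃ }
  [8 total]
After Iteration 3 the family is unchanged; done.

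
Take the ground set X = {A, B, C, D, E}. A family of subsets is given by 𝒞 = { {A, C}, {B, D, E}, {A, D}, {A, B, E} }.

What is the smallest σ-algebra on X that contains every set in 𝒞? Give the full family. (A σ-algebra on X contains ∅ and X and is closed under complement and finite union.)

Answer: σ(𝒞) = { {}, {A}, {C}, {D}, {A, C}, {A, D}, {B, E}, {C, D}, {A, B, E}, {A, C, D}, {B, C, E}, {B, D, E}, {A, B, C, E}, {A, B, D, E}, {B, C, D, E}, X }

Derivation:
Initial family (6 sets): { {}, {A, C}, {A, D}, {A, B, E}, {B, D, E}, X }.
Step 1. New:
  {C, D}  = complement {A, B, E}
  {A, C, D}  = {A, D} ∪ {A, C}
  {B, C, E}  = complement {A, D}
  {A, B, C, E}  = {A, B, E} ∪ {A, C}
  {A, B, D, E}  = {A, B, E} ∪ {A, D}
  — 11 sets.
Step 2: 4 new —
  {C}  = complement {A, B, D, E}
  {D}  = complement {A, B, C, E}
  {B, E}  = complement {A, C, D}
  {B, C, D, E}  = {C, D} ∪ {B, C, E}
  — 15 sets.
Step 3: +1 →
  {A}  = complement {B, C, D, E}
  — 16 sets.
Step 4: stable.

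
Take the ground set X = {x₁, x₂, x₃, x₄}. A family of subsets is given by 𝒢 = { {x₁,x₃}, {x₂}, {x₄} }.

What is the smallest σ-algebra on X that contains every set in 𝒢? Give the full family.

Answer: σ(𝒢) = { {}, {x₂}, {x₄}, {x₁,x₃}, {x₂,x₄}, {x₁,x₂,x₃}, {x₁,x₃,x₄}, X }

Trace:
Seed the family with 𝒢 together with ∅ and X: { {}, {x₂}, {x₄}, {x₁,x₃}, X }.
Iteration 1: 3 new —
  {x₂,x₄}  = {x₁,x₃}ᶜ
  {x₁,x₂,x₃}  = {x₄}ᶜ
  {x₁,x₃,x₄}  = {x₂}ᶜ
  (now 8)
Iteration 2 adds nothing — fixpoint reached.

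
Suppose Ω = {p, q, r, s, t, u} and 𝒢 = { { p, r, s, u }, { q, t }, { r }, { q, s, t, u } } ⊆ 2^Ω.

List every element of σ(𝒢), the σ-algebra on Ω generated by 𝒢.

Begin from { {  }, { r }, { q, t }, { p, r, s, u }, { q, s, t, u }, Ω } (that is, 𝒢 plus ∅ and Ω).
Step 1. New:
  { p, r }  = ᶜ of { q, s, t, u }
  { q, r, t }  = { r } ∪ { q, t }
  { p, q, s, t, u }  = ᶜ of { r }
  { q, r, s, t, u }  = { r } ∪ { q, s, t, u }
  — 10 sets.
Step 2: 3 new —
  { p }  = ᶜ of { q, r, s, t, u }
  { p, s, u }  = ᶜ of { q, r, t }
  { p, q, r, t }  = { q, t } ∪ { p, r }
  — 13 sets.
Step 3 (2 new):
  { s, u }  = ᶜ of { p, q, r, t }
  { p, q, t }  = { q, t } ∪ { p }
  — 15 sets.
Step 4: 1 new —
  { r, s, u }  = ᶜ of { p, q, t }
  — 16 sets.
Step 5: closed — nothing new.

σ(𝒢) = { {  }, { p }, { r }, { p, r }, { q, t }, { s, u }, { p, q, t }, { p, s, u }, { q, r, t }, { r, s, u }, { p, q, r, t }, { p, r, s, u }, { q, s, t, u }, { p, q, s, t, u }, { q, r, s, t, u }, Ω }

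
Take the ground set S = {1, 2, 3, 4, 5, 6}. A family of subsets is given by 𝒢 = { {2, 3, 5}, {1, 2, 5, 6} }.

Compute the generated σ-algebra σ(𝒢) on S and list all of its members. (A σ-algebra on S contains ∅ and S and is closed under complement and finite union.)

Start: 𝒢 ∪ {∅, S} = { {}, {2, 3, 5}, {1, 2, 5, 6}, S }.
Round 1: +3 →
  {3, 4}  = complement {1, 2, 5, 6}
  {1, 4, 6}  = complement {2, 3, 5}
  {1, 2, 3, 5, 6}  = {2, 3, 5} ∪ {1, 2, 5, 6}
  — 7 sets.
Round 2 adds 4:
  {4}  = complement {1, 2, 3, 5, 6}
  {1, 3, 4, 6}  = {3, 4} ∪ {1, 4, 6}
  {2, 3, 4, 5}  = {3, 4} ∪ {2, 3, 5}
  {1, 2, 4, 5, 6}  = {1, 4, 6} ∪ {1, 2, 5, 6}
  — 11 sets.
Round 3 adds 3:
  {3}  = complement {1, 2, 4, 5, 6}
  {1, 6}  = complement {2, 3, 4, 5}
  {2, 5}  = complement {1, 3, 4, 6}
  — 14 sets.
Round 4. New:
  {1, 3, 6}  = {3} ∪ {1, 6}
  {2, 4, 5}  = {2, 5} ∪ {4}
  — 16 sets.
Round 5 adds nothing — fixpoint reached.

σ(𝒢) = { {}, {3}, {4}, {1, 6}, {2, 5}, {3, 4}, {1, 3, 6}, {1, 4, 6}, {2, 3, 5}, {2, 4, 5}, {1, 2, 5, 6}, {1, 3, 4, 6}, {2, 3, 4, 5}, {1, 2, 3, 5, 6}, {1, 2, 4, 5, 6}, S }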